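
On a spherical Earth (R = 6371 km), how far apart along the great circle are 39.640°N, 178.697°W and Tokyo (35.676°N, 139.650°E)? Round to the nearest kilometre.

3660 km

Δλ = 139.650 − -178.697 = 318.347°; wrapped into (−180°, 180°]: -41.653°.
Δφ = 35.676 − 39.640 = -3.964°.
a = sin²(Δφ/2) + cos φ₁ · cos φ₂ · sin²(Δλ/2) = 0.080271.
c = 2·atan2(√a, √(1−a)) = 0.57451 rad → d = 6371·c ≈ 3660.20 km.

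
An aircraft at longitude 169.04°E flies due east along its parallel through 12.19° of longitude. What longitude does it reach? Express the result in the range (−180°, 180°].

Start at +169.04°; shift +12.19° → +181.23°.
+181.23° lies outside (−180°, 180°]; subtract 360° → -178.77°.

178.77°W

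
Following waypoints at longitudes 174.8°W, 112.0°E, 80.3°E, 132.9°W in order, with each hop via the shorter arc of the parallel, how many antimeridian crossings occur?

2

Leg 1: -174.8° → +112.0°, shortest Δλ = -73.2° (west) — crosses 180°.
Leg 2: +112.0° → +80.3°, shortest Δλ = -31.7° (west) — does not cross 180°.
Leg 3: +80.3° → -132.9°, shortest Δλ = 146.8° (east) — crosses 180°.
Total crossings: 2.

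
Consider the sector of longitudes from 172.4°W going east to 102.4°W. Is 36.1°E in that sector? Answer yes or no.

Band width going east from -172.4° to -102.4°: ((-102.4 − -172.4) mod 360) = 70.0°.
Offset of +36.1° east of the west edge: ((36.1 − -172.4) mod 360) = 208.5°.
208.5° > 70.0° ⇒ outside.

No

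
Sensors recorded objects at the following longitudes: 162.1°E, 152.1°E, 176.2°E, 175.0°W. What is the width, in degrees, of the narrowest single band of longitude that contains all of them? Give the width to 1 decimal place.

32.9°

Sort the longitudes: -175.0°, +152.1°, +162.1°, +176.2°.
Eastward gaps between consecutive values (wrapping around): 327.1°, 10.0°, 14.1°, 8.8°.
Largest gap = 327.1° ⇒ minimal covering band is its complement: 360° − 327.1° = 32.9°.
Band runs from +152.1° eastward to -175.0°, crossing the antimeridian.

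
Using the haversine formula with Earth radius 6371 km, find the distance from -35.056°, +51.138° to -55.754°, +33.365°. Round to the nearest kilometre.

2670 km

Δλ = 33.365 − 51.138 = -17.773°.
Δφ = -55.754 − -35.056 = -20.698°.
a = sin²(Δφ/2) + cos φ₁ · cos φ₂ · sin²(Δλ/2) = 0.043265.
c = 2·atan2(√a, √(1−a)) = 0.41906 rad → d = 6371·c ≈ 2669.85 km.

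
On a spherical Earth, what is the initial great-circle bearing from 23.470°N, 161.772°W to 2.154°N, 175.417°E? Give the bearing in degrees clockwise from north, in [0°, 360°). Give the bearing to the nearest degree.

Δλ = 175.417 − -161.772 = 337.189°; wrapped into (−180°, 180°]: -22.811°.
θ = atan2( sin Δλ · cos φ₂ , cos φ₁ · sin φ₂ − sin φ₁ · cos φ₂ · cos Δλ )
  = atan2(-0.38742, -0.33238) = -130.628° → normalised to [0°, 360°): 229.372°.

229°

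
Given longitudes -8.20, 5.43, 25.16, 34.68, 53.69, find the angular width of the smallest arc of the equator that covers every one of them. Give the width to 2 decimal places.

61.89°

Sort the longitudes: -8.20°, +5.43°, +25.16°, +34.68°, +53.69°.
Eastward gaps between consecutive values (wrapping around): 13.63°, 19.73°, 9.52°, 19.01°, 298.11°.
Largest gap = 298.11° ⇒ minimal covering band is its complement: 360° − 298.11° = 61.89°.
Band runs from -8.20° eastward to +53.69°.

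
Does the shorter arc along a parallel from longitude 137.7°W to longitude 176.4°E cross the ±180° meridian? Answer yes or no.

Naïve |176.4 − -137.7| = 314.1° > 180°, so the shorter arc goes the other way round — across 180°.
Signed shortest Δλ = ((176.4 − -137.7 + 180) mod 360) − 180 = -45.9°.
Going west by 45.9° from -137.7° passes through 180° before reaching +176.4°.

Yes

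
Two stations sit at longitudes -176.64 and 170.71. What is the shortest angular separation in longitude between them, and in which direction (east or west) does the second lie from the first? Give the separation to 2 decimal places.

Raw difference: 170.71 − -176.64 = 347.35°.
Normalise into (−180°, 180°]: 347.35° − 360° = -12.65°.
Negative ⇒ the second point lies to the west; separation 12.65°.

12.65° west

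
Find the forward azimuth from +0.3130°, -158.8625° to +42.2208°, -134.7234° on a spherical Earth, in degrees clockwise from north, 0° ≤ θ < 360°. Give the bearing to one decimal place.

24.4°

Δλ = -134.7234 − -158.8625 = 24.1391°.
θ = atan2( sin Δλ · cos φ₂ , cos φ₁ · sin φ₂ − sin φ₁ · cos φ₂ · cos Δλ )
  = atan2(0.30285, 0.66829) = 24.379° → normalised to [0°, 360°): 24.379°.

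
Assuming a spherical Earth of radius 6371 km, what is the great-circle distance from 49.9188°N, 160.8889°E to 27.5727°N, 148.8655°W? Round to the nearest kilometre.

Δλ = -148.8655 − 160.8889 = -309.7544°; wrapped into (−180°, 180°]: 50.2456°.
Δφ = 27.5727 − 49.9188 = -22.3461°.
a = sin²(Δφ/2) + cos φ₁ · cos φ₂ · sin²(Δλ/2) = 0.140425.
c = 2·atan2(√a, √(1−a)) = 0.76822 rad → d = 6371·c ≈ 4894.32 km.

4894 km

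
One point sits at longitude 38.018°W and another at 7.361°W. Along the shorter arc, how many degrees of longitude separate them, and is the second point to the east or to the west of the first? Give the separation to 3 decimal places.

Raw difference: -7.361 − -38.018 = 30.657°.
Normalise into (−180°, 180°]: 30.657° stays 30.657°.
Positive ⇒ the second point lies to the east; separation 30.657°.

30.657° east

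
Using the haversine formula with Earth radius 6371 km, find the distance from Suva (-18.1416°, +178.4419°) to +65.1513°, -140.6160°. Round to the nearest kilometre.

9886 km

Δλ = -140.6160 − 178.4419 = -319.0579°; wrapped into (−180°, 180°]: 40.9421°.
Δφ = 65.1513 − -18.1416 = 83.2929°.
a = sin²(Δφ/2) + cos φ₁ · cos φ₂ · sin²(Δλ/2) = 0.490447.
c = 2·atan2(√a, √(1−a)) = 1.55169 rad → d = 6371·c ≈ 9885.81 km.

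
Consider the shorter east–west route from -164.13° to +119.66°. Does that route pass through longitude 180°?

Yes

Naïve |119.66 − -164.13| = 283.79° > 180°, so the shorter arc goes the other way round — across 180°.
Signed shortest Δλ = ((119.66 − -164.13 + 180) mod 360) − 180 = -76.21°.
Going west by 76.21° from -164.13° passes through 180° before reaching +119.66°.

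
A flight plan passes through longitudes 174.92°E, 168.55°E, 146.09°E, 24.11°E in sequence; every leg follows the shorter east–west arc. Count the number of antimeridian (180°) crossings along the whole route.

0

Leg 1: +174.92° → +168.55°, shortest Δλ = -6.37° (west) — does not cross 180°.
Leg 2: +168.55° → +146.09°, shortest Δλ = -22.46° (west) — does not cross 180°.
Leg 3: +146.09° → +24.11°, shortest Δλ = -121.98° (west) — does not cross 180°.
Total crossings: 0.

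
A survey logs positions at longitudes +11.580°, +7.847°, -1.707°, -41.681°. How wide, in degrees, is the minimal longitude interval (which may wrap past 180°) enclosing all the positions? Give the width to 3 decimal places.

53.261°

Sort the longitudes: -41.681°, -1.707°, +7.847°, +11.580°.
Eastward gaps between consecutive values (wrapping around): 39.974°, 9.554°, 3.733°, 306.739°.
Largest gap = 306.739° ⇒ minimal covering band is its complement: 360° − 306.739° = 53.261°.
Band runs from -41.681° eastward to +11.580°.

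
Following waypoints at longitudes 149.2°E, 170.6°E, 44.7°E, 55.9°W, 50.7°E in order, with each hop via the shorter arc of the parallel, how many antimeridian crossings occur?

Leg 1: +149.2° → +170.6°, shortest Δλ = 21.4° (east) — does not cross 180°.
Leg 2: +170.6° → +44.7°, shortest Δλ = -125.9° (west) — does not cross 180°.
Leg 3: +44.7° → -55.9°, shortest Δλ = -100.6° (west) — does not cross 180°.
Leg 4: -55.9° → +50.7°, shortest Δλ = 106.6° (east) — does not cross 180°.
Total crossings: 0.

0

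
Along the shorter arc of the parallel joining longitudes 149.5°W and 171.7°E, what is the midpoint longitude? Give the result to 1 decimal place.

Signed shortest Δλ from -149.5° to +171.7° is -38.8°.
Midpoint longitude = -149.5° + (-38.8°)/2 = -149.5° − 19.4° = -168.9°.
(The naïve average (-149.5 + +171.7)/2 = 11.1° is on the wrong side of the globe.)

168.9°W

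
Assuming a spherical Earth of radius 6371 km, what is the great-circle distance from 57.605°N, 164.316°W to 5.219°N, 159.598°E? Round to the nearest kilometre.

Δλ = 159.598 − -164.316 = 323.914°; wrapped into (−180°, 180°]: -36.086°.
Δφ = 5.219 − 57.605 = -52.386°.
a = sin²(Δφ/2) + cos φ₁ · cos φ₂ · sin²(Δλ/2) = 0.246014.
c = 2·atan2(√a, √(1−a)) = 1.03797 rad → d = 6371·c ≈ 6612.89 km.

6613 km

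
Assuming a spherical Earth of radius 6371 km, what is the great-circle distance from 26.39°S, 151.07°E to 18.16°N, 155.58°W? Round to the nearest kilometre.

Δλ = -155.58 − 151.07 = -306.65°; wrapped into (−180°, 180°]: 53.35°.
Δφ = 18.16 − -26.39 = 44.55°.
a = sin²(Δφ/2) + cos φ₁ · cos φ₂ · sin²(Δλ/2) = 0.315223.
c = 2·atan2(√a, √(1−a)) = 1.19227 rad → d = 6371·c ≈ 7595.94 km.

7596 km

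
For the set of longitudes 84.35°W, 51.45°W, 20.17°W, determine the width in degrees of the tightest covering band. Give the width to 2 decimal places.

Sort the longitudes: -84.35°, -51.45°, -20.17°.
Eastward gaps between consecutive values (wrapping around): 32.90°, 31.28°, 295.82°.
Largest gap = 295.82° ⇒ minimal covering band is its complement: 360° − 295.82° = 64.18°.
Band runs from -84.35° eastward to -20.17°.

64.18°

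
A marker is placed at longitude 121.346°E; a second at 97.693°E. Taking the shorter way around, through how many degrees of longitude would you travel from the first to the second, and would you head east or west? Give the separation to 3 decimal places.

Raw difference: 97.693 − 121.346 = -23.653°.
Normalise into (−180°, 180°]: -23.653° stays -23.653°.
Negative ⇒ the second point lies to the west; separation 23.653°.

23.653° west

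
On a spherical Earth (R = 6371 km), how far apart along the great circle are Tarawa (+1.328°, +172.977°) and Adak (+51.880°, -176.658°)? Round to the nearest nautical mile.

Δλ = -176.658 − 172.977 = -349.635°; wrapped into (−180°, 180°]: 10.365°.
Δφ = 51.880 − 1.328 = 50.552°.
a = sin²(Δφ/2) + cos φ₁ · cos φ₂ · sin²(Δλ/2) = 0.187347.
c = 2·atan2(√a, √(1−a)) = 0.89527 rad → d = 6371·c ≈ 5703.78 km ≈ 3079.79 nmi.

3080 nmi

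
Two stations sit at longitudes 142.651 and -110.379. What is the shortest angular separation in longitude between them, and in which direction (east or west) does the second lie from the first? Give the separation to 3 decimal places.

Raw difference: -110.379 − 142.651 = -253.03°.
Normalise into (−180°, 180°]: -253.03° + 360° = 106.97°.
Positive ⇒ the second point lies to the east; separation 106.970°.

106.970° east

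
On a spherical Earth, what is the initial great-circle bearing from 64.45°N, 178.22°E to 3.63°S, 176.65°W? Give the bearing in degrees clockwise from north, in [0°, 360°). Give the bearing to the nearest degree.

174°

Δλ = -176.65 − 178.22 = -354.87°; wrapped into (−180°, 180°]: 5.13°.
θ = atan2( sin Δλ · cos φ₂ , cos φ₁ · sin φ₂ − sin φ₁ · cos φ₂ · cos Δλ )
  = atan2(0.08924, -0.92410) = 174.484° → normalised to [0°, 360°): 174.484°.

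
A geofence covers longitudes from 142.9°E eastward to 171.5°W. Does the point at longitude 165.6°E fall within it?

Yes

Band width going east from +142.9° to -171.5°: ((-171.5 − 142.9) mod 360) = 45.6°.
Offset of +165.6° east of the west edge: ((165.6 − 142.9) mod 360) = 22.7°.
22.7° ≤ 45.6° ⇒ inside.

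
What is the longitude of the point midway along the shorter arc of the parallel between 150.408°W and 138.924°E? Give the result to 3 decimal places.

Signed shortest Δλ from -150.408° to +138.924° is -70.668°.
Midpoint longitude = -150.408° + (-70.668°)/2 = -150.408° − 35.334° = -185.742°.
Normalise into (−180°, 180°]: +174.258°.
(The naïve average (-150.408 + +138.924)/2 = -5.742° is on the wrong side of the globe.)

174.258°E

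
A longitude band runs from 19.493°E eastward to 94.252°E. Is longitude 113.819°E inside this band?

Band width going east from +19.493° to +94.252°: ((94.252 − 19.493) mod 360) = 74.759°.
Offset of +113.819° east of the west edge: ((113.819 − 19.493) mod 360) = 94.326°.
94.326° > 74.759° ⇒ outside.

No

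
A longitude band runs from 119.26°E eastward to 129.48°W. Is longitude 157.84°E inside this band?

Yes

Band width going east from +119.26° to -129.48°: ((-129.48 − 119.26) mod 360) = 111.26°.
Offset of +157.84° east of the west edge: ((157.84 − 119.26) mod 360) = 38.58°.
38.58° ≤ 111.26° ⇒ inside.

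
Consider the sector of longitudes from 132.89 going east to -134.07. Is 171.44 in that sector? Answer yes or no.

Yes

Band width going east from +132.89° to -134.07°: ((-134.07 − 132.89) mod 360) = 93.04°.
Offset of +171.44° east of the west edge: ((171.44 − 132.89) mod 360) = 38.55°.
38.55° ≤ 93.04° ⇒ inside.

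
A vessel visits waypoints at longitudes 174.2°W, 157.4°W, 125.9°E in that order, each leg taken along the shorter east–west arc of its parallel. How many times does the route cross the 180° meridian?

1

Leg 1: -174.2° → -157.4°, shortest Δλ = 16.8° (east) — does not cross 180°.
Leg 2: -157.4° → +125.9°, shortest Δλ = -76.7° (west) — crosses 180°.
Total crossings: 1.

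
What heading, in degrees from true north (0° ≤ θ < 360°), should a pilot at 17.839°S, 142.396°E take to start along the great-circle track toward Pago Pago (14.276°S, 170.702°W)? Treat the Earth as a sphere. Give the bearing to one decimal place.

Δλ = -170.702 − 142.396 = -313.098°; wrapped into (−180°, 180°]: 46.902°.
θ = atan2( sin Δλ · cos φ₂ , cos φ₁ · sin φ₂ − sin φ₁ · cos φ₂ · cos Δλ )
  = atan2(0.70764, -0.03189) = 92.580° → normalised to [0°, 360°): 92.580°.

92.6°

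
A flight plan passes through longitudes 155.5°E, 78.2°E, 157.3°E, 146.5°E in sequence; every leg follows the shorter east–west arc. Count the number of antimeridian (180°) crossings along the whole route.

Leg 1: +155.5° → +78.2°, shortest Δλ = -77.3° (west) — does not cross 180°.
Leg 2: +78.2° → +157.3°, shortest Δλ = 79.1° (east) — does not cross 180°.
Leg 3: +157.3° → +146.5°, shortest Δλ = -10.8° (west) — does not cross 180°.
Total crossings: 0.

0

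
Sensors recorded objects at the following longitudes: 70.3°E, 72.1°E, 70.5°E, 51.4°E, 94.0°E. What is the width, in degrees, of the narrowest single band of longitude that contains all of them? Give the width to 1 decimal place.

42.6°

Sort the longitudes: +51.4°, +70.3°, +70.5°, +72.1°, +94.0°.
Eastward gaps between consecutive values (wrapping around): 18.9°, 0.2°, 1.6°, 21.9°, 317.4°.
Largest gap = 317.4° ⇒ minimal covering band is its complement: 360° − 317.4° = 42.6°.
Band runs from +51.4° eastward to +94.0°.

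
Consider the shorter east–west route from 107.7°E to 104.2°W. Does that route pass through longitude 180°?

Naïve |-104.2 − 107.7| = 211.9° > 180°, so the shorter arc goes the other way round — across 180°.
Signed shortest Δλ = ((-104.2 − 107.7 + 180) mod 360) − 180 = 148.1°.
Going east by 148.1° from +107.7° passes through 180° before reaching -104.2°.

Yes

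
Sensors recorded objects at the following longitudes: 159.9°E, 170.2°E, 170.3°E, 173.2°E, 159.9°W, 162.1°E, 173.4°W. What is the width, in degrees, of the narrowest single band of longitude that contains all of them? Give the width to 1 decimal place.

40.2°

Sort the longitudes: -173.4°, -159.9°, +159.9°, +162.1°, +170.2°, +170.3°, +173.2°.
Eastward gaps between consecutive values (wrapping around): 13.5°, 319.8°, 2.2°, 8.1°, 0.1°, 2.9°, 13.4°.
Largest gap = 319.8° ⇒ minimal covering band is its complement: 360° − 319.8° = 40.2°.
Band runs from +159.9° eastward to -159.9°, crossing the antimeridian.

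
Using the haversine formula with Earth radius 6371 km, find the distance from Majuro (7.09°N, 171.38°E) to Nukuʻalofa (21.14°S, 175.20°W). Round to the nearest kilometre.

3464 km

Δλ = -175.20 − 171.38 = -346.58°; wrapped into (−180°, 180°]: 13.42°.
Δφ = -21.14 − 7.09 = -28.23°.
a = sin²(Δφ/2) + cos φ₁ · cos φ₂ · sin²(Δλ/2) = 0.072108.
c = 2·atan2(√a, √(1−a)) = 0.54373 rad → d = 6371·c ≈ 3464.13 km.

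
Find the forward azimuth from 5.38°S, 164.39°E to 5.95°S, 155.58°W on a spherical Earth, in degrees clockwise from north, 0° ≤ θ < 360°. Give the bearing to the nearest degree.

93°

Δλ = -155.58 − 164.39 = -319.97°; wrapped into (−180°, 180°]: 40.03°.
θ = atan2( sin Δλ · cos φ₂ , cos φ₁ · sin φ₂ − sin φ₁ · cos φ₂ · cos Δλ )
  = atan2(0.63972, -0.03180) = 92.846° → normalised to [0°, 360°): 92.846°.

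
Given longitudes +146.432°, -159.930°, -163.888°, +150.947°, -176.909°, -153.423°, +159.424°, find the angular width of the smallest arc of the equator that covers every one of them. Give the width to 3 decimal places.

Sort the longitudes: -176.909°, -163.888°, -159.930°, -153.423°, +146.432°, +150.947°, +159.424°.
Eastward gaps between consecutive values (wrapping around): 13.021°, 3.958°, 6.507°, 299.855°, 4.515°, 8.477°, 23.667°.
Largest gap = 299.855° ⇒ minimal covering band is its complement: 360° − 299.855° = 60.145°.
Band runs from +146.432° eastward to -153.423°, crossing the antimeridian.

60.145°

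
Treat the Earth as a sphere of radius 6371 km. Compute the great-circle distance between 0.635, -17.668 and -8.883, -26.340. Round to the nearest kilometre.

Δλ = -26.340 − -17.668 = -8.672°.
Δφ = -8.883 − 0.635 = -9.518°.
a = sin²(Δφ/2) + cos φ₁ · cos φ₂ · sin²(Δλ/2) = 0.012530.
c = 2·atan2(√a, √(1−a)) = 0.22435 rad → d = 6371·c ≈ 1429.33 km.

1429 km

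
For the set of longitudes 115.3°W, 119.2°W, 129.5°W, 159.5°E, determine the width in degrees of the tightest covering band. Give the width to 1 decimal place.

Sort the longitudes: -129.5°, -119.2°, -115.3°, +159.5°.
Eastward gaps between consecutive values (wrapping around): 10.3°, 3.9°, 274.8°, 71.0°.
Largest gap = 274.8° ⇒ minimal covering band is its complement: 360° − 274.8° = 85.2°.
Band runs from +159.5° eastward to -115.3°, crossing the antimeridian.

85.2°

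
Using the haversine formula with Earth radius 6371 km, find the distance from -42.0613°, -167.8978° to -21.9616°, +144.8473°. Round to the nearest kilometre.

Δλ = 144.8473 − -167.8978 = 312.7451°; wrapped into (−180°, 180°]: -47.2549°.
Δφ = -21.9616 − -42.0613 = 20.0997°.
a = sin²(Δφ/2) + cos φ₁ · cos φ₂ · sin²(Δλ/2) = 0.141055.
c = 2·atan2(√a, √(1−a)) = 0.77003 rad → d = 6371·c ≈ 4905.86 km.

4906 km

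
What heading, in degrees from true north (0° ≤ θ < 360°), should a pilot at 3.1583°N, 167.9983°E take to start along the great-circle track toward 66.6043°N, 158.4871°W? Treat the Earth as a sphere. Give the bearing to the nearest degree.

Δλ = -158.4871 − 167.9983 = -326.4854°; wrapped into (−180°, 180°]: 33.5146°.
θ = atan2( sin Δλ · cos φ₂ , cos φ₁ · sin φ₂ − sin φ₁ · cos φ₂ · cos Δλ )
  = atan2(0.21925, 0.89815) = 13.718° → normalised to [0°, 360°): 13.718°.

14°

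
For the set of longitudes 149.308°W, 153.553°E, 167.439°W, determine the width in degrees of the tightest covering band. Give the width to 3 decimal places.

57.139°

Sort the longitudes: -167.439°, -149.308°, +153.553°.
Eastward gaps between consecutive values (wrapping around): 18.131°, 302.861°, 39.008°.
Largest gap = 302.861° ⇒ minimal covering band is its complement: 360° − 302.861° = 57.139°.
Band runs from +153.553° eastward to -149.308°, crossing the antimeridian.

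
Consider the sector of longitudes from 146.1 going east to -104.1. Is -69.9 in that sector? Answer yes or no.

No

Band width going east from +146.1° to -104.1°: ((-104.1 − 146.1) mod 360) = 109.8°.
Offset of -69.9° east of the west edge: ((-69.9 − 146.1) mod 360) = 144.0°.
144.0° > 109.8° ⇒ outside.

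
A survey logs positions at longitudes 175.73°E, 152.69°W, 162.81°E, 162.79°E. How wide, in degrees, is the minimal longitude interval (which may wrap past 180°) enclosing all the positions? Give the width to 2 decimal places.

44.52°

Sort the longitudes: -152.69°, +162.79°, +162.81°, +175.73°.
Eastward gaps between consecutive values (wrapping around): 315.48°, 0.02°, 12.92°, 31.58°.
Largest gap = 315.48° ⇒ minimal covering band is its complement: 360° − 315.48° = 44.52°.
Band runs from +162.79° eastward to -152.69°, crossing the antimeridian.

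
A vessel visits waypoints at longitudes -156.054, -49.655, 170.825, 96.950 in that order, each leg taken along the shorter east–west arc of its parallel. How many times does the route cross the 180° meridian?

1

Leg 1: -156.054° → -49.655°, shortest Δλ = 106.399° (east) — does not cross 180°.
Leg 2: -49.655° → +170.825°, shortest Δλ = -139.52° (west) — crosses 180°.
Leg 3: +170.825° → +96.950°, shortest Δλ = -73.875° (west) — does not cross 180°.
Total crossings: 1.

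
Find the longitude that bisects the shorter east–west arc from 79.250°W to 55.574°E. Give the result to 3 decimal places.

Signed shortest Δλ from -79.250° to +55.574° is +134.824°.
Midpoint longitude = -79.250° + (+134.824°)/2 = -79.250° + 67.412° = -11.838°.

11.838°W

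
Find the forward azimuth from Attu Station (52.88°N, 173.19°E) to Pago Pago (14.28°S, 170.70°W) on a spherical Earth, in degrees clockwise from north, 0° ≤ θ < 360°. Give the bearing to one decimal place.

Δλ = -170.70 − 173.19 = -343.89°; wrapped into (−180°, 180°]: 16.11°.
θ = atan2( sin Δλ · cos φ₂ , cos φ₁ · sin φ₂ − sin φ₁ · cos φ₂ · cos Δλ )
  = atan2(0.26891, -0.89125) = 163.210° → normalised to [0°, 360°): 163.210°.

163.2°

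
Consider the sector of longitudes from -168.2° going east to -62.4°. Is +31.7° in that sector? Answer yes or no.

No

Band width going east from -168.2° to -62.4°: ((-62.4 − -168.2) mod 360) = 105.8°.
Offset of +31.7° east of the west edge: ((31.7 − -168.2) mod 360) = 199.9°.
199.9° > 105.8° ⇒ outside.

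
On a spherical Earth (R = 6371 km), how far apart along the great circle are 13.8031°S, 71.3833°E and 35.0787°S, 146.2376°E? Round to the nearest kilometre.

7765 km

Δλ = 146.2376 − 71.3833 = 74.8543°.
Δφ = -35.0787 − -13.8031 = -21.2756°.
a = sin²(Δφ/2) + cos φ₁ · cos φ₂ · sin²(Δλ/2) = 0.327621.
c = 2·atan2(√a, √(1−a)) = 1.21881 rad → d = 6371·c ≈ 7765.07 km.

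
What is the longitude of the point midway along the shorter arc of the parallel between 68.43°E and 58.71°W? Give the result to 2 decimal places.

Signed shortest Δλ from +68.43° to -58.71° is -127.14°.
Midpoint longitude = +68.43° + (-127.14°)/2 = +68.43° − 63.57° = +4.86°.

4.86°E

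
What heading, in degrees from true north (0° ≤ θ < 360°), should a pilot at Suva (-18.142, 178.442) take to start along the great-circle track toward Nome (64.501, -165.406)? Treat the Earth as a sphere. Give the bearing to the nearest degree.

7°

Δλ = -165.406 − 178.442 = -343.848°; wrapped into (−180°, 180°]: 16.152°.
θ = atan2( sin Δλ · cos φ₂ , cos φ₁ · sin φ₂ − sin φ₁ · cos φ₂ · cos Δλ )
  = atan2(0.11976, 0.98648) = 6.922° → normalised to [0°, 360°): 6.922°.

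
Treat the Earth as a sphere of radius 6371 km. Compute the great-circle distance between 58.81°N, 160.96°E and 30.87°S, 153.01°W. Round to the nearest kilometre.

Δλ = -153.01 − 160.96 = -313.97°; wrapped into (−180°, 180°]: 46.03°.
Δφ = -30.87 − 58.81 = -89.68°.
a = sin²(Δφ/2) + cos φ₁ · cos φ₂ · sin²(Δλ/2) = 0.565155.
c = 2·atan2(√a, √(1−a)) = 1.70148 rad → d = 6371·c ≈ 10840.12 km.

10840 km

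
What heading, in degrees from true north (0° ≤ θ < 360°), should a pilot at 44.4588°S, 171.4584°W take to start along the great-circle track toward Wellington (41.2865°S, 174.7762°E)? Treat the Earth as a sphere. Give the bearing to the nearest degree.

Δλ = 174.7762 − -171.4584 = 346.2346°; wrapped into (−180°, 180°]: -13.7654°.
θ = atan2( sin Δλ · cos φ₂ , cos φ₁ · sin φ₂ − sin φ₁ · cos φ₂ · cos Δλ )
  = atan2(-0.17880, 0.04022) = -77.322° → normalised to [0°, 360°): 282.678°.

283°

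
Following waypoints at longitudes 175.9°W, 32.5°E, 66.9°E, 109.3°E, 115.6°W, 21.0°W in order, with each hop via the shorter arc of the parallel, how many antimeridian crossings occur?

Leg 1: -175.9° → +32.5°, shortest Δλ = -151.6° (west) — crosses 180°.
Leg 2: +32.5° → +66.9°, shortest Δλ = 34.4° (east) — does not cross 180°.
Leg 3: +66.9° → +109.3°, shortest Δλ = 42.4° (east) — does not cross 180°.
Leg 4: +109.3° → -115.6°, shortest Δλ = 135.1° (east) — crosses 180°.
Leg 5: -115.6° → -21.0°, shortest Δλ = 94.6° (east) — does not cross 180°.
Total crossings: 2.

2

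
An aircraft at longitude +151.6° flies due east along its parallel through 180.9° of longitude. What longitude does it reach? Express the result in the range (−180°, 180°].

Start at +151.6°; shift +180.9° → +332.5°.
+332.5° lies outside (−180°, 180°]; subtract 360° → -27.5°.

-27.5°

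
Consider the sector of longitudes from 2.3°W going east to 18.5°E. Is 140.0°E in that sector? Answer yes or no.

Band width going east from -2.3° to +18.5°: ((18.5 − -2.3) mod 360) = 20.8°.
Offset of +140.0° east of the west edge: ((140.0 − -2.3) mod 360) = 142.3°.
142.3° > 20.8° ⇒ outside.

No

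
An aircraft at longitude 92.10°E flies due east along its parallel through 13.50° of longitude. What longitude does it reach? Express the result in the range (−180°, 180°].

105.60°E

Start at +92.10°; shift +13.50° → +105.60°.
+105.60° already lies in (−180°, 180°].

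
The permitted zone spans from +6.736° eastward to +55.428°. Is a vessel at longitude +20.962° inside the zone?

Band width going east from +6.736° to +55.428°: ((55.428 − 6.736) mod 360) = 48.692°.
Offset of +20.962° east of the west edge: ((20.962 − 6.736) mod 360) = 14.226°.
14.226° ≤ 48.692° ⇒ inside.

Yes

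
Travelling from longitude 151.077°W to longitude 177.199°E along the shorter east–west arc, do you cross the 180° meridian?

Yes

Naïve |177.199 − -151.077| = 328.276° > 180°, so the shorter arc goes the other way round — across 180°.
Signed shortest Δλ = ((177.199 − -151.077 + 180) mod 360) − 180 = -31.724°.
Going west by 31.724° from -151.077° passes through 180° before reaching +177.199°.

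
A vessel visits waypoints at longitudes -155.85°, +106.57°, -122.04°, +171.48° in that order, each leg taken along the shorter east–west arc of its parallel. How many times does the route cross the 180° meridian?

Leg 1: -155.85° → +106.57°, shortest Δλ = -97.58° (west) — crosses 180°.
Leg 2: +106.57° → -122.04°, shortest Δλ = 131.39° (east) — crosses 180°.
Leg 3: -122.04° → +171.48°, shortest Δλ = -66.48° (west) — crosses 180°.
Total crossings: 3.

3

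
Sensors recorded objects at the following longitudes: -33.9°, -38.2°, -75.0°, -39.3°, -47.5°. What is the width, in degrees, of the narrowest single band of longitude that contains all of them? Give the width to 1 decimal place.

Sort the longitudes: -75.0°, -47.5°, -39.3°, -38.2°, -33.9°.
Eastward gaps between consecutive values (wrapping around): 27.5°, 8.2°, 1.1°, 4.3°, 318.9°.
Largest gap = 318.9° ⇒ minimal covering band is its complement: 360° − 318.9° = 41.1°.
Band runs from -75.0° eastward to -33.9°.

41.1°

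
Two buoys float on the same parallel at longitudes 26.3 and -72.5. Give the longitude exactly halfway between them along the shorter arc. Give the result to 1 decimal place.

Signed shortest Δλ from +26.3° to -72.5° is -98.8°.
Midpoint longitude = +26.3° + (-98.8°)/2 = +26.3° − 49.4° = -23.1°.

-23.1°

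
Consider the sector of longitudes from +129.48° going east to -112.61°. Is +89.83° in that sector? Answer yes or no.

Band width going east from +129.48° to -112.61°: ((-112.61 − 129.48) mod 360) = 117.91°.
Offset of +89.83° east of the west edge: ((89.83 − 129.48) mod 360) = 320.35°.
320.35° > 117.91° ⇒ outside.

No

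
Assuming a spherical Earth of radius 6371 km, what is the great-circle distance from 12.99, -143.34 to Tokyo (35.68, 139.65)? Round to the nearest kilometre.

Δλ = 139.65 − -143.34 = 282.99°; wrapped into (−180°, 180°]: -77.01°.
Δφ = 35.68 − 12.99 = 22.69°.
a = sin²(Δφ/2) + cos φ₁ · cos φ₂ · sin²(Δλ/2) = 0.345490.
c = 2·atan2(√a, √(1−a)) = 1.25663 rad → d = 6371·c ≈ 8006.02 km.

8006 km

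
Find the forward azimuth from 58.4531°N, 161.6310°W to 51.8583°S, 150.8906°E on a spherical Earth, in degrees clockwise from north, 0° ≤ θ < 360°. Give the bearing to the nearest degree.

211°

Δλ = 150.8906 − -161.6310 = 312.5216°; wrapped into (−180°, 180°]: -47.4784°.
θ = atan2( sin Δλ · cos φ₂ , cos φ₁ · sin φ₂ − sin φ₁ · cos φ₂ · cos Δλ )
  = atan2(-0.45519, -0.76722) = -149.319° → normalised to [0°, 360°): 210.681°.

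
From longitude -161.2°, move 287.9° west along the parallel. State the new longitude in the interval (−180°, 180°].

-89.1°

Start at -161.2°; shift −287.9° → -449.1°.
-449.1° lies outside (−180°, 180°]; add 360° → -89.1°.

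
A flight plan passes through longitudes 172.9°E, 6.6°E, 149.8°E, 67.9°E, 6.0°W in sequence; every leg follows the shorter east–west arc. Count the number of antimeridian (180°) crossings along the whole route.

Leg 1: +172.9° → +6.6°, shortest Δλ = -166.3° (west) — does not cross 180°.
Leg 2: +6.6° → +149.8°, shortest Δλ = 143.2° (east) — does not cross 180°.
Leg 3: +149.8° → +67.9°, shortest Δλ = -81.9° (west) — does not cross 180°.
Leg 4: +67.9° → -6.0°, shortest Δλ = -73.9° (west) — does not cross 180°.
Total crossings: 0.

0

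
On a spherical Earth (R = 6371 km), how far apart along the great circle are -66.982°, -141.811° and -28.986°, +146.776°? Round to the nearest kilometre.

Δλ = 146.776 − -141.811 = 288.587°; wrapped into (−180°, 180°]: -71.413°.
Δφ = -28.986 − -66.982 = 37.996°.
a = sin²(Δφ/2) + cos φ₁ · cos φ₂ · sin²(Δλ/2) = 0.222482.
c = 2·atan2(√a, √(1−a)) = 0.98239 rad → d = 6371·c ≈ 6258.80 km.

6259 km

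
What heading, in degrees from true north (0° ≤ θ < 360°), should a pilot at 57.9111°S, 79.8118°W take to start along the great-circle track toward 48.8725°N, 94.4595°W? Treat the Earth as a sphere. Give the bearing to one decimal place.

350.0°

Δλ = -94.4595 − -79.8118 = -14.6477°.
θ = atan2( sin Δλ · cos φ₂ , cos φ₁ · sin φ₂ − sin φ₁ · cos φ₂ · cos Δλ )
  = atan2(-0.16633, 0.93929) = -10.042° → normalised to [0°, 360°): 349.958°.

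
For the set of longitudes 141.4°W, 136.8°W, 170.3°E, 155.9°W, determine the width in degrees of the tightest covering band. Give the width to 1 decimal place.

52.9°

Sort the longitudes: -155.9°, -141.4°, -136.8°, +170.3°.
Eastward gaps between consecutive values (wrapping around): 14.5°, 4.6°, 307.1°, 33.8°.
Largest gap = 307.1° ⇒ minimal covering band is its complement: 360° − 307.1° = 52.9°.
Band runs from +170.3° eastward to -136.8°, crossing the antimeridian.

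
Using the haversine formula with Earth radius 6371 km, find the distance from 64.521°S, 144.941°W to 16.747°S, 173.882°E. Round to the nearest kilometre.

Δλ = 173.882 − -144.941 = 318.823°; wrapped into (−180°, 180°]: -41.177°.
Δφ = -16.747 − -64.521 = 47.774°.
a = sin²(Δφ/2) + cos φ₁ · cos φ₂ · sin²(Δλ/2) = 0.214912.
c = 2·atan2(√a, √(1−a)) = 0.96408 rad → d = 6371·c ≈ 6142.12 km.

6142 km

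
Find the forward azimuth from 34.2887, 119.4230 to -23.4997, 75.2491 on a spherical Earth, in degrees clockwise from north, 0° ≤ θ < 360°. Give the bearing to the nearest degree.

Δλ = 75.2491 − 119.4230 = -44.1739°.
θ = atan2( sin Δλ · cos φ₂ , cos φ₁ · sin φ₂ − sin φ₁ · cos φ₂ · cos Δλ )
  = atan2(-0.63904, -0.69999) = -137.606° → normalised to [0°, 360°): 222.394°.

222°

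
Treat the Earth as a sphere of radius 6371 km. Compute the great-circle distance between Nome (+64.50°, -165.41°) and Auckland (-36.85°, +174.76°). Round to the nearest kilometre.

Δλ = 174.76 − -165.41 = 340.17°; wrapped into (−180°, 180°]: -19.83°.
Δφ = -36.85 − 64.50 = -101.35°.
a = sin²(Δφ/2) + cos φ₁ · cos φ₂ · sin²(Δλ/2) = 0.608615.
c = 2·atan2(√a, √(1−a)) = 1.78977 rad → d = 6371·c ≈ 11402.63 km.

11403 km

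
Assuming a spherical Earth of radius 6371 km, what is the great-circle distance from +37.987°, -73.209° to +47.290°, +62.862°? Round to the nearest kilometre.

9579 km

Δλ = 62.862 − -73.209 = 136.071°.
Δφ = 47.290 − 37.987 = 9.303°.
a = sin²(Δφ/2) + cos φ₁ · cos φ₂ · sin²(Δλ/2) = 0.466380.
c = 2·atan2(√a, √(1−a)) = 1.50351 rad → d = 6371·c ≈ 9578.83 km.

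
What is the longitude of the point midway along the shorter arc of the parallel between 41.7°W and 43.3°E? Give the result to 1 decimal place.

0.8°E

Signed shortest Δλ from -41.7° to +43.3° is +85.0°.
Midpoint longitude = -41.7° + (+85.0°)/2 = -41.7° + 42.5° = +0.8°.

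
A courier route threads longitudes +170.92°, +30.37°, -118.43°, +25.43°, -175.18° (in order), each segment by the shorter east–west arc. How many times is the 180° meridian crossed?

Leg 1: +170.92° → +30.37°, shortest Δλ = -140.55° (west) — does not cross 180°.
Leg 2: +30.37° → -118.43°, shortest Δλ = -148.8° (west) — does not cross 180°.
Leg 3: -118.43° → +25.43°, shortest Δλ = 143.86° (east) — does not cross 180°.
Leg 4: +25.43° → -175.18°, shortest Δλ = 159.39° (east) — crosses 180°.
Total crossings: 1.

1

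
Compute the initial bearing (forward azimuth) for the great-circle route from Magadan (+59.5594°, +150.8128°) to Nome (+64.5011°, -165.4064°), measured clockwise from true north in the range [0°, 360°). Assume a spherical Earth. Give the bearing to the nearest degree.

Δλ = -165.4064 − 150.8128 = -316.2192°; wrapped into (−180°, 180°]: 43.7808°.
θ = atan2( sin Δλ · cos φ₂ , cos φ₁ · sin φ₂ − sin φ₁ · cos φ₂ · cos Δλ )
  = atan2(0.29786, 0.18933) = 57.559° → normalised to [0°, 360°): 57.559°.

58°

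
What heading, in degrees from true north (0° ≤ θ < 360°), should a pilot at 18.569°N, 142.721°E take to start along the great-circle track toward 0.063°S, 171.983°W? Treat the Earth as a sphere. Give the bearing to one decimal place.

107.6°

Δλ = -171.983 − 142.721 = -314.704°; wrapped into (−180°, 180°]: 45.296°.
θ = atan2( sin Δλ · cos φ₂ , cos φ₁ · sin φ₂ − sin φ₁ · cos φ₂ · cos Δλ )
  = atan2(0.71075, -0.22505) = 107.570° → normalised to [0°, 360°): 107.570°.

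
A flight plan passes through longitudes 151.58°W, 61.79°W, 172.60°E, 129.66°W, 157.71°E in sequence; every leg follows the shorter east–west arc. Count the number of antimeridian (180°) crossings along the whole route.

Leg 1: -151.58° → -61.79°, shortest Δλ = 89.79° (east) — does not cross 180°.
Leg 2: -61.79° → +172.60°, shortest Δλ = -125.61° (west) — crosses 180°.
Leg 3: +172.60° → -129.66°, shortest Δλ = 57.74° (east) — crosses 180°.
Leg 4: -129.66° → +157.71°, shortest Δλ = -72.63° (west) — crosses 180°.
Total crossings: 3.

3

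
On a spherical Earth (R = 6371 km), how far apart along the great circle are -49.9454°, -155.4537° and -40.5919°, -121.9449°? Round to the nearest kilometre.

2792 km

Δλ = -121.9449 − -155.4537 = 33.5088°.
Δφ = -40.5919 − -49.9454 = 9.3535°.
a = sin²(Δφ/2) + cos φ₁ · cos φ₂ · sin²(Δλ/2) = 0.047255.
c = 2·atan2(√a, √(1−a)) = 0.43827 rad → d = 6371·c ≈ 2792.19 km.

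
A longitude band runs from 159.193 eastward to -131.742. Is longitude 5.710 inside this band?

Band width going east from +159.193° to -131.742°: ((-131.742 − 159.193) mod 360) = 69.065°.
Offset of +5.710° east of the west edge: ((5.710 − 159.193) mod 360) = 206.517°.
206.517° > 69.065° ⇒ outside.

No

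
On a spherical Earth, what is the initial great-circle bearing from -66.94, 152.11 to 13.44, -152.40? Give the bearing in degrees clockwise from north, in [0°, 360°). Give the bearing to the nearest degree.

Δλ = -152.40 − 152.11 = -304.51°; wrapped into (−180°, 180°]: 55.49°.
θ = atan2( sin Δλ · cos φ₂ , cos φ₁ · sin φ₂ − sin φ₁ · cos φ₂ · cos Δλ )
  = atan2(0.80146, 0.59804) = 53.270° → normalised to [0°, 360°): 53.270°.

53°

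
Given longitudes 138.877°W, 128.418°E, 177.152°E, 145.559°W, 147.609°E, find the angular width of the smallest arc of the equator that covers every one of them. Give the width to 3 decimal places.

92.705°

Sort the longitudes: -145.559°, -138.877°, +128.418°, +147.609°, +177.152°.
Eastward gaps between consecutive values (wrapping around): 6.682°, 267.295°, 19.191°, 29.543°, 37.289°.
Largest gap = 267.295° ⇒ minimal covering band is its complement: 360° − 267.295° = 92.705°.
Band runs from +128.418° eastward to -138.877°, crossing the antimeridian.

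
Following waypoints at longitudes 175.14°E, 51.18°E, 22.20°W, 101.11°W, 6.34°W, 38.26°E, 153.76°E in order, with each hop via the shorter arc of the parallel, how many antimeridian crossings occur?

Leg 1: +175.14° → +51.18°, shortest Δλ = -123.96° (west) — does not cross 180°.
Leg 2: +51.18° → -22.20°, shortest Δλ = -73.38° (west) — does not cross 180°.
Leg 3: -22.20° → -101.11°, shortest Δλ = -78.91° (west) — does not cross 180°.
Leg 4: -101.11° → -6.34°, shortest Δλ = 94.77° (east) — does not cross 180°.
Leg 5: -6.34° → +38.26°, shortest Δλ = 44.6° (east) — does not cross 180°.
Leg 6: +38.26° → +153.76°, shortest Δλ = 115.5° (east) — does not cross 180°.
Total crossings: 0.

0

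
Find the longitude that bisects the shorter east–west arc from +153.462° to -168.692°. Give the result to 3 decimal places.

+172.385°

Signed shortest Δλ from +153.462° to -168.692° is +37.846°.
Midpoint longitude = +153.462° + (+37.846°)/2 = +153.462° + 18.923° = +172.385°.
(The naïve average (+153.462 + -168.692)/2 = -7.615° is on the wrong side of the globe.)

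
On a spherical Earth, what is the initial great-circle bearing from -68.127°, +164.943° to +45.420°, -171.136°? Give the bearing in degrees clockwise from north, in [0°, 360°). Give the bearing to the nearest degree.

18°

Δλ = -171.136 − 164.943 = -336.079°; wrapped into (−180°, 180°]: 23.921°.
θ = atan2( sin Δλ · cos φ₂ , cos φ₁ · sin φ₂ − sin φ₁ · cos φ₂ · cos Δλ )
  = atan2(0.28461, 0.86078) = 18.296° → normalised to [0°, 360°): 18.296°.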